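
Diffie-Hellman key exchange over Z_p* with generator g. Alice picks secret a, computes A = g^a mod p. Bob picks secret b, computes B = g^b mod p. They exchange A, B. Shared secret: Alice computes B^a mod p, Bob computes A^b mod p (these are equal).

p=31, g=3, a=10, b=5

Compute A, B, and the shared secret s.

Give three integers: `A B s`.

A = 3^10 mod 31  (bits of 10 = 1010)
  bit 0 = 1: r = r^2 * 3 mod 31 = 1^2 * 3 = 1*3 = 3
  bit 1 = 0: r = r^2 mod 31 = 3^2 = 9
  bit 2 = 1: r = r^2 * 3 mod 31 = 9^2 * 3 = 19*3 = 26
  bit 3 = 0: r = r^2 mod 31 = 26^2 = 25
  -> A = 25
B = 3^5 mod 31  (bits of 5 = 101)
  bit 0 = 1: r = r^2 * 3 mod 31 = 1^2 * 3 = 1*3 = 3
  bit 1 = 0: r = r^2 mod 31 = 3^2 = 9
  bit 2 = 1: r = r^2 * 3 mod 31 = 9^2 * 3 = 19*3 = 26
  -> B = 26
s = B^a = 26^10 mod 31  (bits of 10 = 1010)
  bit 0 = 1: r = r^2 * 26 mod 31 = 1^2 * 26 = 1*26 = 26
  bit 1 = 0: r = r^2 mod 31 = 26^2 = 25
  bit 2 = 1: r = r^2 * 26 mod 31 = 25^2 * 26 = 5*26 = 6
  bit 3 = 0: r = r^2 mod 31 = 6^2 = 5
  -> s = B^a = 5

Answer: 25 26 5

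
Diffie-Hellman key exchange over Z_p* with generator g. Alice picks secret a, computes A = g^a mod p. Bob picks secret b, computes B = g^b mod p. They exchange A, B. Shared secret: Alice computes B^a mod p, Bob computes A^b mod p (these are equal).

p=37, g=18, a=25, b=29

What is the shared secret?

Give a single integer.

A = 18^25 mod 37  (bits of 25 = 11001)
  bit 0 = 1: r = r^2 * 18 mod 37 = 1^2 * 18 = 1*18 = 18
  bit 1 = 1: r = r^2 * 18 mod 37 = 18^2 * 18 = 28*18 = 23
  bit 2 = 0: r = r^2 mod 37 = 23^2 = 11
  bit 3 = 0: r = r^2 mod 37 = 11^2 = 10
  bit 4 = 1: r = r^2 * 18 mod 37 = 10^2 * 18 = 26*18 = 24
  -> A = 24
B = 18^29 mod 37  (bits of 29 = 11101)
  bit 0 = 1: r = r^2 * 18 mod 37 = 1^2 * 18 = 1*18 = 18
  bit 1 = 1: r = r^2 * 18 mod 37 = 18^2 * 18 = 28*18 = 23
  bit 2 = 1: r = r^2 * 18 mod 37 = 23^2 * 18 = 11*18 = 13
  bit 3 = 0: r = r^2 mod 37 = 13^2 = 21
  bit 4 = 1: r = r^2 * 18 mod 37 = 21^2 * 18 = 34*18 = 20
  -> B = 20
s = B^a = 20^25 mod 37  (bits of 25 = 11001)
  bit 0 = 1: r = r^2 * 20 mod 37 = 1^2 * 20 = 1*20 = 20
  bit 1 = 1: r = r^2 * 20 mod 37 = 20^2 * 20 = 30*20 = 8
  bit 2 = 0: r = r^2 mod 37 = 8^2 = 27
  bit 3 = 0: r = r^2 mod 37 = 27^2 = 26
  bit 4 = 1: r = r^2 * 20 mod 37 = 26^2 * 20 = 10*20 = 15
  -> s = B^a = 15

Answer: 15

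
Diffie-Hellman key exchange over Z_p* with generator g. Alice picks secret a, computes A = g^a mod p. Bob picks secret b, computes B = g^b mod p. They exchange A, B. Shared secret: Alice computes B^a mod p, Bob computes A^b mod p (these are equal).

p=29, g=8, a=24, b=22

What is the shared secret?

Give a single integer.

Answer: 25

Derivation:
A = 8^24 mod 29  (bits of 24 = 11000)
  bit 0 = 1: r = r^2 * 8 mod 29 = 1^2 * 8 = 1*8 = 8
  bit 1 = 1: r = r^2 * 8 mod 29 = 8^2 * 8 = 6*8 = 19
  bit 2 = 0: r = r^2 mod 29 = 19^2 = 13
  bit 3 = 0: r = r^2 mod 29 = 13^2 = 24
  bit 4 = 0: r = r^2 mod 29 = 24^2 = 25
  -> A = 25
B = 8^22 mod 29  (bits of 22 = 10110)
  bit 0 = 1: r = r^2 * 8 mod 29 = 1^2 * 8 = 1*8 = 8
  bit 1 = 0: r = r^2 mod 29 = 8^2 = 6
  bit 2 = 1: r = r^2 * 8 mod 29 = 6^2 * 8 = 7*8 = 27
  bit 3 = 1: r = r^2 * 8 mod 29 = 27^2 * 8 = 4*8 = 3
  bit 4 = 0: r = r^2 mod 29 = 3^2 = 9
  -> B = 9
s = B^a = 9^24 mod 29  (bits of 24 = 11000)
  bit 0 = 1: r = r^2 * 9 mod 29 = 1^2 * 9 = 1*9 = 9
  bit 1 = 1: r = r^2 * 9 mod 29 = 9^2 * 9 = 23*9 = 4
  bit 2 = 0: r = r^2 mod 29 = 4^2 = 16
  bit 3 = 0: r = r^2 mod 29 = 16^2 = 24
  bit 4 = 0: r = r^2 mod 29 = 24^2 = 25
  -> s = B^a = 25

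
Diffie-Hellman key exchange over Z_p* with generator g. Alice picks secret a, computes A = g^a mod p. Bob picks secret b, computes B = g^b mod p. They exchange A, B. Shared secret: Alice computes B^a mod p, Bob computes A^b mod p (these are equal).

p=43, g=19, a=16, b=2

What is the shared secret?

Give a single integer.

A = 19^16 mod 43  (bits of 16 = 10000)
  bit 0 = 1: r = r^2 * 19 mod 43 = 1^2 * 19 = 1*19 = 19
  bit 1 = 0: r = r^2 mod 43 = 19^2 = 17
  bit 2 = 0: r = r^2 mod 43 = 17^2 = 31
  bit 3 = 0: r = r^2 mod 43 = 31^2 = 15
  bit 4 = 0: r = r^2 mod 43 = 15^2 = 10
  -> A = 10
B = 19^2 mod 43  (bits of 2 = 10)
  bit 0 = 1: r = r^2 * 19 mod 43 = 1^2 * 19 = 1*19 = 19
  bit 1 = 0: r = r^2 mod 43 = 19^2 = 17
  -> B = 17
s = B^a = 17^16 mod 43  (bits of 16 = 10000)
  bit 0 = 1: r = r^2 * 17 mod 43 = 1^2 * 17 = 1*17 = 17
  bit 1 = 0: r = r^2 mod 43 = 17^2 = 31
  bit 2 = 0: r = r^2 mod 43 = 31^2 = 15
  bit 3 = 0: r = r^2 mod 43 = 15^2 = 10
  bit 4 = 0: r = r^2 mod 43 = 10^2 = 14
  -> s = B^a = 14

Answer: 14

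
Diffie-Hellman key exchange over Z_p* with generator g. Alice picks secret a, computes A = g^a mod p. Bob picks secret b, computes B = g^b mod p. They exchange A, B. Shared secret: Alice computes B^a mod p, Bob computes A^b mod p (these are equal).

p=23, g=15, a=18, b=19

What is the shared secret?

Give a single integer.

A = 15^18 mod 23  (bits of 18 = 10010)
  bit 0 = 1: r = r^2 * 15 mod 23 = 1^2 * 15 = 1*15 = 15
  bit 1 = 0: r = r^2 mod 23 = 15^2 = 18
  bit 2 = 0: r = r^2 mod 23 = 18^2 = 2
  bit 3 = 1: r = r^2 * 15 mod 23 = 2^2 * 15 = 4*15 = 14
  bit 4 = 0: r = r^2 mod 23 = 14^2 = 12
  -> A = 12
B = 15^19 mod 23  (bits of 19 = 10011)
  bit 0 = 1: r = r^2 * 15 mod 23 = 1^2 * 15 = 1*15 = 15
  bit 1 = 0: r = r^2 mod 23 = 15^2 = 18
  bit 2 = 0: r = r^2 mod 23 = 18^2 = 2
  bit 3 = 1: r = r^2 * 15 mod 23 = 2^2 * 15 = 4*15 = 14
  bit 4 = 1: r = r^2 * 15 mod 23 = 14^2 * 15 = 12*15 = 19
  -> B = 19
s = B^a = 19^18 mod 23  (bits of 18 = 10010)
  bit 0 = 1: r = r^2 * 19 mod 23 = 1^2 * 19 = 1*19 = 19
  bit 1 = 0: r = r^2 mod 23 = 19^2 = 16
  bit 2 = 0: r = r^2 mod 23 = 16^2 = 3
  bit 3 = 1: r = r^2 * 19 mod 23 = 3^2 * 19 = 9*19 = 10
  bit 4 = 0: r = r^2 mod 23 = 10^2 = 8
  -> s = B^a = 8

Answer: 8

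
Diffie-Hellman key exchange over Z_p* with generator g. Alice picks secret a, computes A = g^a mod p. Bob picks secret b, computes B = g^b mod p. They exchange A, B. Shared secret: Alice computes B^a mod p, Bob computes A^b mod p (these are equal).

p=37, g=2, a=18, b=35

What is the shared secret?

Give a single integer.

Answer: 36

Derivation:
A = 2^18 mod 37  (bits of 18 = 10010)
  bit 0 = 1: r = r^2 * 2 mod 37 = 1^2 * 2 = 1*2 = 2
  bit 1 = 0: r = r^2 mod 37 = 2^2 = 4
  bit 2 = 0: r = r^2 mod 37 = 4^2 = 16
  bit 3 = 1: r = r^2 * 2 mod 37 = 16^2 * 2 = 34*2 = 31
  bit 4 = 0: r = r^2 mod 37 = 31^2 = 36
  -> A = 36
B = 2^35 mod 37  (bits of 35 = 100011)
  bit 0 = 1: r = r^2 * 2 mod 37 = 1^2 * 2 = 1*2 = 2
  bit 1 = 0: r = r^2 mod 37 = 2^2 = 4
  bit 2 = 0: r = r^2 mod 37 = 4^2 = 16
  bit 3 = 0: r = r^2 mod 37 = 16^2 = 34
  bit 4 = 1: r = r^2 * 2 mod 37 = 34^2 * 2 = 9*2 = 18
  bit 5 = 1: r = r^2 * 2 mod 37 = 18^2 * 2 = 28*2 = 19
  -> B = 19
s = B^a = 19^18 mod 37  (bits of 18 = 10010)
  bit 0 = 1: r = r^2 * 19 mod 37 = 1^2 * 19 = 1*19 = 19
  bit 1 = 0: r = r^2 mod 37 = 19^2 = 28
  bit 2 = 0: r = r^2 mod 37 = 28^2 = 7
  bit 3 = 1: r = r^2 * 19 mod 37 = 7^2 * 19 = 12*19 = 6
  bit 4 = 0: r = r^2 mod 37 = 6^2 = 36
  -> s = B^a = 36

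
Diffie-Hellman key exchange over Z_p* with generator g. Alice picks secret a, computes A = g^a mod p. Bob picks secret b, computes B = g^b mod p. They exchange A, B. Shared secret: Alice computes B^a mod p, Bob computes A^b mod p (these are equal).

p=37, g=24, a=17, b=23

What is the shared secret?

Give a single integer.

A = 24^17 mod 37  (bits of 17 = 10001)
  bit 0 = 1: r = r^2 * 24 mod 37 = 1^2 * 24 = 1*24 = 24
  bit 1 = 0: r = r^2 mod 37 = 24^2 = 21
  bit 2 = 0: r = r^2 mod 37 = 21^2 = 34
  bit 3 = 0: r = r^2 mod 37 = 34^2 = 9
  bit 4 = 1: r = r^2 * 24 mod 37 = 9^2 * 24 = 7*24 = 20
  -> A = 20
B = 24^23 mod 37  (bits of 23 = 10111)
  bit 0 = 1: r = r^2 * 24 mod 37 = 1^2 * 24 = 1*24 = 24
  bit 1 = 0: r = r^2 mod 37 = 24^2 = 21
  bit 2 = 1: r = r^2 * 24 mod 37 = 21^2 * 24 = 34*24 = 2
  bit 3 = 1: r = r^2 * 24 mod 37 = 2^2 * 24 = 4*24 = 22
  bit 4 = 1: r = r^2 * 24 mod 37 = 22^2 * 24 = 3*24 = 35
  -> B = 35
s = B^a = 35^17 mod 37  (bits of 17 = 10001)
  bit 0 = 1: r = r^2 * 35 mod 37 = 1^2 * 35 = 1*35 = 35
  bit 1 = 0: r = r^2 mod 37 = 35^2 = 4
  bit 2 = 0: r = r^2 mod 37 = 4^2 = 16
  bit 3 = 0: r = r^2 mod 37 = 16^2 = 34
  bit 4 = 1: r = r^2 * 35 mod 37 = 34^2 * 35 = 9*35 = 19
  -> s = B^a = 19

Answer: 19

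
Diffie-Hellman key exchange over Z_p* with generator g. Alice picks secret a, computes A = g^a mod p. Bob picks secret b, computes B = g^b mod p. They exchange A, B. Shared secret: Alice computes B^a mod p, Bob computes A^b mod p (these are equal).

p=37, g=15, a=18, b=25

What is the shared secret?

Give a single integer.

Answer: 36

Derivation:
A = 15^18 mod 37  (bits of 18 = 10010)
  bit 0 = 1: r = r^2 * 15 mod 37 = 1^2 * 15 = 1*15 = 15
  bit 1 = 0: r = r^2 mod 37 = 15^2 = 3
  bit 2 = 0: r = r^2 mod 37 = 3^2 = 9
  bit 3 = 1: r = r^2 * 15 mod 37 = 9^2 * 15 = 7*15 = 31
  bit 4 = 0: r = r^2 mod 37 = 31^2 = 36
  -> A = 36
B = 15^25 mod 37  (bits of 25 = 11001)
  bit 0 = 1: r = r^2 * 15 mod 37 = 1^2 * 15 = 1*15 = 15
  bit 1 = 1: r = r^2 * 15 mod 37 = 15^2 * 15 = 3*15 = 8
  bit 2 = 0: r = r^2 mod 37 = 8^2 = 27
  bit 3 = 0: r = r^2 mod 37 = 27^2 = 26
  bit 4 = 1: r = r^2 * 15 mod 37 = 26^2 * 15 = 10*15 = 2
  -> B = 2
s = B^a = 2^18 mod 37  (bits of 18 = 10010)
  bit 0 = 1: r = r^2 * 2 mod 37 = 1^2 * 2 = 1*2 = 2
  bit 1 = 0: r = r^2 mod 37 = 2^2 = 4
  bit 2 = 0: r = r^2 mod 37 = 4^2 = 16
  bit 3 = 1: r = r^2 * 2 mod 37 = 16^2 * 2 = 34*2 = 31
  bit 4 = 0: r = r^2 mod 37 = 31^2 = 36
  -> s = B^a = 36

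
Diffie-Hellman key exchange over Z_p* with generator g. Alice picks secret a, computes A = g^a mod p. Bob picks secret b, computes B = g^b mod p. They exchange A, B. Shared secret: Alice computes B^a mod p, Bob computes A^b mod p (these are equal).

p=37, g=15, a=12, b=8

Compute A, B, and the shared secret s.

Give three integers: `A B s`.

Answer: 26 7 10

Derivation:
A = 15^12 mod 37  (bits of 12 = 1100)
  bit 0 = 1: r = r^2 * 15 mod 37 = 1^2 * 15 = 1*15 = 15
  bit 1 = 1: r = r^2 * 15 mod 37 = 15^2 * 15 = 3*15 = 8
  bit 2 = 0: r = r^2 mod 37 = 8^2 = 27
  bit 3 = 0: r = r^2 mod 37 = 27^2 = 26
  -> A = 26
B = 15^8 mod 37  (bits of 8 = 1000)
  bit 0 = 1: r = r^2 * 15 mod 37 = 1^2 * 15 = 1*15 = 15
  bit 1 = 0: r = r^2 mod 37 = 15^2 = 3
  bit 2 = 0: r = r^2 mod 37 = 3^2 = 9
  bit 3 = 0: r = r^2 mod 37 = 9^2 = 7
  -> B = 7
s = B^a = 7^12 mod 37  (bits of 12 = 1100)
  bit 0 = 1: r = r^2 * 7 mod 37 = 1^2 * 7 = 1*7 = 7
  bit 1 = 1: r = r^2 * 7 mod 37 = 7^2 * 7 = 12*7 = 10
  bit 2 = 0: r = r^2 mod 37 = 10^2 = 26
  bit 3 = 0: r = r^2 mod 37 = 26^2 = 10
  -> s = B^a = 10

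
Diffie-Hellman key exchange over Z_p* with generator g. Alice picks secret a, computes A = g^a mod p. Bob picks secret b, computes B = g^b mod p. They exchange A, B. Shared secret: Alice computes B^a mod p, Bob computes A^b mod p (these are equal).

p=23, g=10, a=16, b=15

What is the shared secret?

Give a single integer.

A = 10^16 mod 23  (bits of 16 = 10000)
  bit 0 = 1: r = r^2 * 10 mod 23 = 1^2 * 10 = 1*10 = 10
  bit 1 = 0: r = r^2 mod 23 = 10^2 = 8
  bit 2 = 0: r = r^2 mod 23 = 8^2 = 18
  bit 3 = 0: r = r^2 mod 23 = 18^2 = 2
  bit 4 = 0: r = r^2 mod 23 = 2^2 = 4
  -> A = 4
B = 10^15 mod 23  (bits of 15 = 1111)
  bit 0 = 1: r = r^2 * 10 mod 23 = 1^2 * 10 = 1*10 = 10
  bit 1 = 1: r = r^2 * 10 mod 23 = 10^2 * 10 = 8*10 = 11
  bit 2 = 1: r = r^2 * 10 mod 23 = 11^2 * 10 = 6*10 = 14
  bit 3 = 1: r = r^2 * 10 mod 23 = 14^2 * 10 = 12*10 = 5
  -> B = 5
s = B^a = 5^16 mod 23  (bits of 16 = 10000)
  bit 0 = 1: r = r^2 * 5 mod 23 = 1^2 * 5 = 1*5 = 5
  bit 1 = 0: r = r^2 mod 23 = 5^2 = 2
  bit 2 = 0: r = r^2 mod 23 = 2^2 = 4
  bit 3 = 0: r = r^2 mod 23 = 4^2 = 16
  bit 4 = 0: r = r^2 mod 23 = 16^2 = 3
  -> s = B^a = 3

Answer: 3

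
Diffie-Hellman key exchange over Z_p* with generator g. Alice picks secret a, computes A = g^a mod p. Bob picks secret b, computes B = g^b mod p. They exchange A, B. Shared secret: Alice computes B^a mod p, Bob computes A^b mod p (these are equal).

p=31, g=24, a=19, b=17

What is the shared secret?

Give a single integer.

Answer: 21

Derivation:
A = 24^19 mod 31  (bits of 19 = 10011)
  bit 0 = 1: r = r^2 * 24 mod 31 = 1^2 * 24 = 1*24 = 24
  bit 1 = 0: r = r^2 mod 31 = 24^2 = 18
  bit 2 = 0: r = r^2 mod 31 = 18^2 = 14
  bit 3 = 1: r = r^2 * 24 mod 31 = 14^2 * 24 = 10*24 = 23
  bit 4 = 1: r = r^2 * 24 mod 31 = 23^2 * 24 = 2*24 = 17
  -> A = 17
B = 24^17 mod 31  (bits of 17 = 10001)
  bit 0 = 1: r = r^2 * 24 mod 31 = 1^2 * 24 = 1*24 = 24
  bit 1 = 0: r = r^2 mod 31 = 24^2 = 18
  bit 2 = 0: r = r^2 mod 31 = 18^2 = 14
  bit 3 = 0: r = r^2 mod 31 = 14^2 = 10
  bit 4 = 1: r = r^2 * 24 mod 31 = 10^2 * 24 = 7*24 = 13
  -> B = 13
s = B^a = 13^19 mod 31  (bits of 19 = 10011)
  bit 0 = 1: r = r^2 * 13 mod 31 = 1^2 * 13 = 1*13 = 13
  bit 1 = 0: r = r^2 mod 31 = 13^2 = 14
  bit 2 = 0: r = r^2 mod 31 = 14^2 = 10
  bit 3 = 1: r = r^2 * 13 mod 31 = 10^2 * 13 = 7*13 = 29
  bit 4 = 1: r = r^2 * 13 mod 31 = 29^2 * 13 = 4*13 = 21
  -> s = B^a = 21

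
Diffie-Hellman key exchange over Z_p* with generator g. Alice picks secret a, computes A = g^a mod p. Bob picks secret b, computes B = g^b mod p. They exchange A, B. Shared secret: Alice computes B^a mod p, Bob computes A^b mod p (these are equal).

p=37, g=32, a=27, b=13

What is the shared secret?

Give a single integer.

A = 32^27 mod 37  (bits of 27 = 11011)
  bit 0 = 1: r = r^2 * 32 mod 37 = 1^2 * 32 = 1*32 = 32
  bit 1 = 1: r = r^2 * 32 mod 37 = 32^2 * 32 = 25*32 = 23
  bit 2 = 0: r = r^2 mod 37 = 23^2 = 11
  bit 3 = 1: r = r^2 * 32 mod 37 = 11^2 * 32 = 10*32 = 24
  bit 4 = 1: r = r^2 * 32 mod 37 = 24^2 * 32 = 21*32 = 6
  -> A = 6
B = 32^13 mod 37  (bits of 13 = 1101)
  bit 0 = 1: r = r^2 * 32 mod 37 = 1^2 * 32 = 1*32 = 32
  bit 1 = 1: r = r^2 * 32 mod 37 = 32^2 * 32 = 25*32 = 23
  bit 2 = 0: r = r^2 mod 37 = 23^2 = 11
  bit 3 = 1: r = r^2 * 32 mod 37 = 11^2 * 32 = 10*32 = 24
  -> B = 24
s = B^a = 24^27 mod 37  (bits of 27 = 11011)
  bit 0 = 1: r = r^2 * 24 mod 37 = 1^2 * 24 = 1*24 = 24
  bit 1 = 1: r = r^2 * 24 mod 37 = 24^2 * 24 = 21*24 = 23
  bit 2 = 0: r = r^2 mod 37 = 23^2 = 11
  bit 3 = 1: r = r^2 * 24 mod 37 = 11^2 * 24 = 10*24 = 18
  bit 4 = 1: r = r^2 * 24 mod 37 = 18^2 * 24 = 28*24 = 6
  -> s = B^a = 6

Answer: 6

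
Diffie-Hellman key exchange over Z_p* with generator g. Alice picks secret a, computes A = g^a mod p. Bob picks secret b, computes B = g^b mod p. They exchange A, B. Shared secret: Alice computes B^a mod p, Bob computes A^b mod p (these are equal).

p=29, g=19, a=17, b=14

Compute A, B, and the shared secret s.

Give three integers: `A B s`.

Answer: 14 28 28

Derivation:
A = 19^17 mod 29  (bits of 17 = 10001)
  bit 0 = 1: r = r^2 * 19 mod 29 = 1^2 * 19 = 1*19 = 19
  bit 1 = 0: r = r^2 mod 29 = 19^2 = 13
  bit 2 = 0: r = r^2 mod 29 = 13^2 = 24
  bit 3 = 0: r = r^2 mod 29 = 24^2 = 25
  bit 4 = 1: r = r^2 * 19 mod 29 = 25^2 * 19 = 16*19 = 14
  -> A = 14
B = 19^14 mod 29  (bits of 14 = 1110)
  bit 0 = 1: r = r^2 * 19 mod 29 = 1^2 * 19 = 1*19 = 19
  bit 1 = 1: r = r^2 * 19 mod 29 = 19^2 * 19 = 13*19 = 15
  bit 2 = 1: r = r^2 * 19 mod 29 = 15^2 * 19 = 22*19 = 12
  bit 3 = 0: r = r^2 mod 29 = 12^2 = 28
  -> B = 28
s = B^a = 28^17 mod 29  (bits of 17 = 10001)
  bit 0 = 1: r = r^2 * 28 mod 29 = 1^2 * 28 = 1*28 = 28
  bit 1 = 0: r = r^2 mod 29 = 28^2 = 1
  bit 2 = 0: r = r^2 mod 29 = 1^2 = 1
  bit 3 = 0: r = r^2 mod 29 = 1^2 = 1
  bit 4 = 1: r = r^2 * 28 mod 29 = 1^2 * 28 = 1*28 = 28
  -> s = B^a = 28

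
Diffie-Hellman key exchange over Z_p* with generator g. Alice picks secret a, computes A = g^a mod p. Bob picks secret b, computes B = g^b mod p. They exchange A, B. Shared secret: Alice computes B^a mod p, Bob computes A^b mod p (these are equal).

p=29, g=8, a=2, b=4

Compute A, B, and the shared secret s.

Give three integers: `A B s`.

A = 8^2 mod 29  (bits of 2 = 10)
  bit 0 = 1: r = r^2 * 8 mod 29 = 1^2 * 8 = 1*8 = 8
  bit 1 = 0: r = r^2 mod 29 = 8^2 = 6
  -> A = 6
B = 8^4 mod 29  (bits of 4 = 100)
  bit 0 = 1: r = r^2 * 8 mod 29 = 1^2 * 8 = 1*8 = 8
  bit 1 = 0: r = r^2 mod 29 = 8^2 = 6
  bit 2 = 0: r = r^2 mod 29 = 6^2 = 7
  -> B = 7
s = B^a = 7^2 mod 29  (bits of 2 = 10)
  bit 0 = 1: r = r^2 * 7 mod 29 = 1^2 * 7 = 1*7 = 7
  bit 1 = 0: r = r^2 mod 29 = 7^2 = 20
  -> s = B^a = 20

Answer: 6 7 20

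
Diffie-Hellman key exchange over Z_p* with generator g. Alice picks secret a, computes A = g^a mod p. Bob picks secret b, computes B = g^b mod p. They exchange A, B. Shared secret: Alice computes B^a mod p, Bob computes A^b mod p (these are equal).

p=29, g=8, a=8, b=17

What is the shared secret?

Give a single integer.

A = 8^8 mod 29  (bits of 8 = 1000)
  bit 0 = 1: r = r^2 * 8 mod 29 = 1^2 * 8 = 1*8 = 8
  bit 1 = 0: r = r^2 mod 29 = 8^2 = 6
  bit 2 = 0: r = r^2 mod 29 = 6^2 = 7
  bit 3 = 0: r = r^2 mod 29 = 7^2 = 20
  -> A = 20
B = 8^17 mod 29  (bits of 17 = 10001)
  bit 0 = 1: r = r^2 * 8 mod 29 = 1^2 * 8 = 1*8 = 8
  bit 1 = 0: r = r^2 mod 29 = 8^2 = 6
  bit 2 = 0: r = r^2 mod 29 = 6^2 = 7
  bit 3 = 0: r = r^2 mod 29 = 7^2 = 20
  bit 4 = 1: r = r^2 * 8 mod 29 = 20^2 * 8 = 23*8 = 10
  -> B = 10
s = B^a = 10^8 mod 29  (bits of 8 = 1000)
  bit 0 = 1: r = r^2 * 10 mod 29 = 1^2 * 10 = 1*10 = 10
  bit 1 = 0: r = r^2 mod 29 = 10^2 = 13
  bit 2 = 0: r = r^2 mod 29 = 13^2 = 24
  bit 3 = 0: r = r^2 mod 29 = 24^2 = 25
  -> s = B^a = 25

Answer: 25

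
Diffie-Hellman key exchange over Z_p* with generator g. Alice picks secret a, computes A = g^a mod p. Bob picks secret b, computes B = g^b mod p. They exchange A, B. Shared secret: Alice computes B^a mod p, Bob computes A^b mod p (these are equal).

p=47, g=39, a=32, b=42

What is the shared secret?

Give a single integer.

A = 39^32 mod 47  (bits of 32 = 100000)
  bit 0 = 1: r = r^2 * 39 mod 47 = 1^2 * 39 = 1*39 = 39
  bit 1 = 0: r = r^2 mod 47 = 39^2 = 17
  bit 2 = 0: r = r^2 mod 47 = 17^2 = 7
  bit 3 = 0: r = r^2 mod 47 = 7^2 = 2
  bit 4 = 0: r = r^2 mod 47 = 2^2 = 4
  bit 5 = 0: r = r^2 mod 47 = 4^2 = 16
  -> A = 16
B = 39^42 mod 47  (bits of 42 = 101010)
  bit 0 = 1: r = r^2 * 39 mod 47 = 1^2 * 39 = 1*39 = 39
  bit 1 = 0: r = r^2 mod 47 = 39^2 = 17
  bit 2 = 1: r = r^2 * 39 mod 47 = 17^2 * 39 = 7*39 = 38
  bit 3 = 0: r = r^2 mod 47 = 38^2 = 34
  bit 4 = 1: r = r^2 * 39 mod 47 = 34^2 * 39 = 28*39 = 11
  bit 5 = 0: r = r^2 mod 47 = 11^2 = 27
  -> B = 27
s = B^a = 27^32 mod 47  (bits of 32 = 100000)
  bit 0 = 1: r = r^2 * 27 mod 47 = 1^2 * 27 = 1*27 = 27
  bit 1 = 0: r = r^2 mod 47 = 27^2 = 24
  bit 2 = 0: r = r^2 mod 47 = 24^2 = 12
  bit 3 = 0: r = r^2 mod 47 = 12^2 = 3
  bit 4 = 0: r = r^2 mod 47 = 3^2 = 9
  bit 5 = 0: r = r^2 mod 47 = 9^2 = 34
  -> s = B^a = 34

Answer: 34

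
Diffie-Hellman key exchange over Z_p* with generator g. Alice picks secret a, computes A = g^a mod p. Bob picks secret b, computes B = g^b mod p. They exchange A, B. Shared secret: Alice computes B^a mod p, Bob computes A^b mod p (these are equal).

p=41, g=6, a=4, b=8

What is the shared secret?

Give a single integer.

Answer: 37

Derivation:
A = 6^4 mod 41  (bits of 4 = 100)
  bit 0 = 1: r = r^2 * 6 mod 41 = 1^2 * 6 = 1*6 = 6
  bit 1 = 0: r = r^2 mod 41 = 6^2 = 36
  bit 2 = 0: r = r^2 mod 41 = 36^2 = 25
  -> A = 25
B = 6^8 mod 41  (bits of 8 = 1000)
  bit 0 = 1: r = r^2 * 6 mod 41 = 1^2 * 6 = 1*6 = 6
  bit 1 = 0: r = r^2 mod 41 = 6^2 = 36
  bit 2 = 0: r = r^2 mod 41 = 36^2 = 25
  bit 3 = 0: r = r^2 mod 41 = 25^2 = 10
  -> B = 10
s = B^a = 10^4 mod 41  (bits of 4 = 100)
  bit 0 = 1: r = r^2 * 10 mod 41 = 1^2 * 10 = 1*10 = 10
  bit 1 = 0: r = r^2 mod 41 = 10^2 = 18
  bit 2 = 0: r = r^2 mod 41 = 18^2 = 37
  -> s = B^a = 37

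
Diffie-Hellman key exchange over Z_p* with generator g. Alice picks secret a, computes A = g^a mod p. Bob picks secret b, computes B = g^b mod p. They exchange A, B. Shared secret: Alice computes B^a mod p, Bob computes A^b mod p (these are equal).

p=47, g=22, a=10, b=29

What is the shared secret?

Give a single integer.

Answer: 24

Derivation:
A = 22^10 mod 47  (bits of 10 = 1010)
  bit 0 = 1: r = r^2 * 22 mod 47 = 1^2 * 22 = 1*22 = 22
  bit 1 = 0: r = r^2 mod 47 = 22^2 = 14
  bit 2 = 1: r = r^2 * 22 mod 47 = 14^2 * 22 = 8*22 = 35
  bit 3 = 0: r = r^2 mod 47 = 35^2 = 3
  -> A = 3
B = 22^29 mod 47  (bits of 29 = 11101)
  bit 0 = 1: r = r^2 * 22 mod 47 = 1^2 * 22 = 1*22 = 22
  bit 1 = 1: r = r^2 * 22 mod 47 = 22^2 * 22 = 14*22 = 26
  bit 2 = 1: r = r^2 * 22 mod 47 = 26^2 * 22 = 18*22 = 20
  bit 3 = 0: r = r^2 mod 47 = 20^2 = 24
  bit 4 = 1: r = r^2 * 22 mod 47 = 24^2 * 22 = 12*22 = 29
  -> B = 29
s = B^a = 29^10 mod 47  (bits of 10 = 1010)
  bit 0 = 1: r = r^2 * 29 mod 47 = 1^2 * 29 = 1*29 = 29
  bit 1 = 0: r = r^2 mod 47 = 29^2 = 42
  bit 2 = 1: r = r^2 * 29 mod 47 = 42^2 * 29 = 25*29 = 20
  bit 3 = 0: r = r^2 mod 47 = 20^2 = 24
  -> s = B^a = 24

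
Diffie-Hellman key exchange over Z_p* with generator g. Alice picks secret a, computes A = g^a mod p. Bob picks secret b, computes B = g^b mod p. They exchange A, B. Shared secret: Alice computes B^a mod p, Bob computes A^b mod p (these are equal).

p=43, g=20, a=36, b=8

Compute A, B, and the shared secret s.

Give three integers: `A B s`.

Answer: 11 9 11

Derivation:
A = 20^36 mod 43  (bits of 36 = 100100)
  bit 0 = 1: r = r^2 * 20 mod 43 = 1^2 * 20 = 1*20 = 20
  bit 1 = 0: r = r^2 mod 43 = 20^2 = 13
  bit 2 = 0: r = r^2 mod 43 = 13^2 = 40
  bit 3 = 1: r = r^2 * 20 mod 43 = 40^2 * 20 = 9*20 = 8
  bit 4 = 0: r = r^2 mod 43 = 8^2 = 21
  bit 5 = 0: r = r^2 mod 43 = 21^2 = 11
  -> A = 11
B = 20^8 mod 43  (bits of 8 = 1000)
  bit 0 = 1: r = r^2 * 20 mod 43 = 1^2 * 20 = 1*20 = 20
  bit 1 = 0: r = r^2 mod 43 = 20^2 = 13
  bit 2 = 0: r = r^2 mod 43 = 13^2 = 40
  bit 3 = 0: r = r^2 mod 43 = 40^2 = 9
  -> B = 9
s = B^a = 9^36 mod 43  (bits of 36 = 100100)
  bit 0 = 1: r = r^2 * 9 mod 43 = 1^2 * 9 = 1*9 = 9
  bit 1 = 0: r = r^2 mod 43 = 9^2 = 38
  bit 2 = 0: r = r^2 mod 43 = 38^2 = 25
  bit 3 = 1: r = r^2 * 9 mod 43 = 25^2 * 9 = 23*9 = 35
  bit 4 = 0: r = r^2 mod 43 = 35^2 = 21
  bit 5 = 0: r = r^2 mod 43 = 21^2 = 11
  -> s = B^a = 11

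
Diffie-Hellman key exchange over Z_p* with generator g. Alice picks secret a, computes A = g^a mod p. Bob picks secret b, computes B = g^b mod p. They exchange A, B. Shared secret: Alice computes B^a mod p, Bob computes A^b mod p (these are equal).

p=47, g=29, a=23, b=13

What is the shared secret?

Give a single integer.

A = 29^23 mod 47  (bits of 23 = 10111)
  bit 0 = 1: r = r^2 * 29 mod 47 = 1^2 * 29 = 1*29 = 29
  bit 1 = 0: r = r^2 mod 47 = 29^2 = 42
  bit 2 = 1: r = r^2 * 29 mod 47 = 42^2 * 29 = 25*29 = 20
  bit 3 = 1: r = r^2 * 29 mod 47 = 20^2 * 29 = 24*29 = 38
  bit 4 = 1: r = r^2 * 29 mod 47 = 38^2 * 29 = 34*29 = 46
  -> A = 46
B = 29^13 mod 47  (bits of 13 = 1101)
  bit 0 = 1: r = r^2 * 29 mod 47 = 1^2 * 29 = 1*29 = 29
  bit 1 = 1: r = r^2 * 29 mod 47 = 29^2 * 29 = 42*29 = 43
  bit 2 = 0: r = r^2 mod 47 = 43^2 = 16
  bit 3 = 1: r = r^2 * 29 mod 47 = 16^2 * 29 = 21*29 = 45
  -> B = 45
s = B^a = 45^23 mod 47  (bits of 23 = 10111)
  bit 0 = 1: r = r^2 * 45 mod 47 = 1^2 * 45 = 1*45 = 45
  bit 1 = 0: r = r^2 mod 47 = 45^2 = 4
  bit 2 = 1: r = r^2 * 45 mod 47 = 4^2 * 45 = 16*45 = 15
  bit 3 = 1: r = r^2 * 45 mod 47 = 15^2 * 45 = 37*45 = 20
  bit 4 = 1: r = r^2 * 45 mod 47 = 20^2 * 45 = 24*45 = 46
  -> s = B^a = 46

Answer: 46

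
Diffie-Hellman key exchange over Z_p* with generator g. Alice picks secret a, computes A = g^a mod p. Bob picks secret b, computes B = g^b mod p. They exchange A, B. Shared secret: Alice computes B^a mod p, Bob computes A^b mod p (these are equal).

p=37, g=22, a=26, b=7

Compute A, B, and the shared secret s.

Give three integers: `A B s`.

A = 22^26 mod 37  (bits of 26 = 11010)
  bit 0 = 1: r = r^2 * 22 mod 37 = 1^2 * 22 = 1*22 = 22
  bit 1 = 1: r = r^2 * 22 mod 37 = 22^2 * 22 = 3*22 = 29
  bit 2 = 0: r = r^2 mod 37 = 29^2 = 27
  bit 3 = 1: r = r^2 * 22 mod 37 = 27^2 * 22 = 26*22 = 17
  bit 4 = 0: r = r^2 mod 37 = 17^2 = 30
  -> A = 30
B = 22^7 mod 37  (bits of 7 = 111)
  bit 0 = 1: r = r^2 * 22 mod 37 = 1^2 * 22 = 1*22 = 22
  bit 1 = 1: r = r^2 * 22 mod 37 = 22^2 * 22 = 3*22 = 29
  bit 2 = 1: r = r^2 * 22 mod 37 = 29^2 * 22 = 27*22 = 2
  -> B = 2
s = B^a = 2^26 mod 37  (bits of 26 = 11010)
  bit 0 = 1: r = r^2 * 2 mod 37 = 1^2 * 2 = 1*2 = 2
  bit 1 = 1: r = r^2 * 2 mod 37 = 2^2 * 2 = 4*2 = 8
  bit 2 = 0: r = r^2 mod 37 = 8^2 = 27
  bit 3 = 1: r = r^2 * 2 mod 37 = 27^2 * 2 = 26*2 = 15
  bit 4 = 0: r = r^2 mod 37 = 15^2 = 3
  -> s = B^a = 3

Answer: 30 2 3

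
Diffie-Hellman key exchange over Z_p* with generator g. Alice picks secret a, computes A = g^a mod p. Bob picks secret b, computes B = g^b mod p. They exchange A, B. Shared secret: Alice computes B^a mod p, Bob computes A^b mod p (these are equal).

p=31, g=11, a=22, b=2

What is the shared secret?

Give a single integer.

Answer: 14

Derivation:
A = 11^22 mod 31  (bits of 22 = 10110)
  bit 0 = 1: r = r^2 * 11 mod 31 = 1^2 * 11 = 1*11 = 11
  bit 1 = 0: r = r^2 mod 31 = 11^2 = 28
  bit 2 = 1: r = r^2 * 11 mod 31 = 28^2 * 11 = 9*11 = 6
  bit 3 = 1: r = r^2 * 11 mod 31 = 6^2 * 11 = 5*11 = 24
  bit 4 = 0: r = r^2 mod 31 = 24^2 = 18
  -> A = 18
B = 11^2 mod 31  (bits of 2 = 10)
  bit 0 = 1: r = r^2 * 11 mod 31 = 1^2 * 11 = 1*11 = 11
  bit 1 = 0: r = r^2 mod 31 = 11^2 = 28
  -> B = 28
s = B^a = 28^22 mod 31  (bits of 22 = 10110)
  bit 0 = 1: r = r^2 * 28 mod 31 = 1^2 * 28 = 1*28 = 28
  bit 1 = 0: r = r^2 mod 31 = 28^2 = 9
  bit 2 = 1: r = r^2 * 28 mod 31 = 9^2 * 28 = 19*28 = 5
  bit 3 = 1: r = r^2 * 28 mod 31 = 5^2 * 28 = 25*28 = 18
  bit 4 = 0: r = r^2 mod 31 = 18^2 = 14
  -> s = B^a = 14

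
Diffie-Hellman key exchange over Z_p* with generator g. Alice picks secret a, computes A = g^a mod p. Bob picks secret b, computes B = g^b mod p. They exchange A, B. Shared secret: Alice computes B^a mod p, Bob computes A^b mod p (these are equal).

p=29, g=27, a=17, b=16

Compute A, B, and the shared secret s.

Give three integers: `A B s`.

A = 27^17 mod 29  (bits of 17 = 10001)
  bit 0 = 1: r = r^2 * 27 mod 29 = 1^2 * 27 = 1*27 = 27
  bit 1 = 0: r = r^2 mod 29 = 27^2 = 4
  bit 2 = 0: r = r^2 mod 29 = 4^2 = 16
  bit 3 = 0: r = r^2 mod 29 = 16^2 = 24
  bit 4 = 1: r = r^2 * 27 mod 29 = 24^2 * 27 = 25*27 = 8
  -> A = 8
B = 27^16 mod 29  (bits of 16 = 10000)
  bit 0 = 1: r = r^2 * 27 mod 29 = 1^2 * 27 = 1*27 = 27
  bit 1 = 0: r = r^2 mod 29 = 27^2 = 4
  bit 2 = 0: r = r^2 mod 29 = 4^2 = 16
  bit 3 = 0: r = r^2 mod 29 = 16^2 = 24
  bit 4 = 0: r = r^2 mod 29 = 24^2 = 25
  -> B = 25
s = B^a = 25^17 mod 29  (bits of 17 = 10001)
  bit 0 = 1: r = r^2 * 25 mod 29 = 1^2 * 25 = 1*25 = 25
  bit 1 = 0: r = r^2 mod 29 = 25^2 = 16
  bit 2 = 0: r = r^2 mod 29 = 16^2 = 24
  bit 3 = 0: r = r^2 mod 29 = 24^2 = 25
  bit 4 = 1: r = r^2 * 25 mod 29 = 25^2 * 25 = 16*25 = 23
  -> s = B^a = 23

Answer: 8 25 23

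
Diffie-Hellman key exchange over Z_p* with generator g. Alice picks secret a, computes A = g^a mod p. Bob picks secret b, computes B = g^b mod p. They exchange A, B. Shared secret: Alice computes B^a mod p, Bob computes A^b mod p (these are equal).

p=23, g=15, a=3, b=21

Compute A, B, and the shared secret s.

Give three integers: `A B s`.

Answer: 17 20 19

Derivation:
A = 15^3 mod 23  (bits of 3 = 11)
  bit 0 = 1: r = r^2 * 15 mod 23 = 1^2 * 15 = 1*15 = 15
  bit 1 = 1: r = r^2 * 15 mod 23 = 15^2 * 15 = 18*15 = 17
  -> A = 17
B = 15^21 mod 23  (bits of 21 = 10101)
  bit 0 = 1: r = r^2 * 15 mod 23 = 1^2 * 15 = 1*15 = 15
  bit 1 = 0: r = r^2 mod 23 = 15^2 = 18
  bit 2 = 1: r = r^2 * 15 mod 23 = 18^2 * 15 = 2*15 = 7
  bit 3 = 0: r = r^2 mod 23 = 7^2 = 3
  bit 4 = 1: r = r^2 * 15 mod 23 = 3^2 * 15 = 9*15 = 20
  -> B = 20
s = B^a = 20^3 mod 23  (bits of 3 = 11)
  bit 0 = 1: r = r^2 * 20 mod 23 = 1^2 * 20 = 1*20 = 20
  bit 1 = 1: r = r^2 * 20 mod 23 = 20^2 * 20 = 9*20 = 19
  -> s = B^a = 19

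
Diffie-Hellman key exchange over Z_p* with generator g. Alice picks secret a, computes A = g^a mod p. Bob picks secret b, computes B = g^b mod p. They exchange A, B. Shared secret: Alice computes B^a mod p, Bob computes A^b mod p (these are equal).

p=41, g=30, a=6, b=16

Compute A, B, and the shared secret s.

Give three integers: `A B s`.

A = 30^6 mod 41  (bits of 6 = 110)
  bit 0 = 1: r = r^2 * 30 mod 41 = 1^2 * 30 = 1*30 = 30
  bit 1 = 1: r = r^2 * 30 mod 41 = 30^2 * 30 = 39*30 = 22
  bit 2 = 0: r = r^2 mod 41 = 22^2 = 33
  -> A = 33
B = 30^16 mod 41  (bits of 16 = 10000)
  bit 0 = 1: r = r^2 * 30 mod 41 = 1^2 * 30 = 1*30 = 30
  bit 1 = 0: r = r^2 mod 41 = 30^2 = 39
  bit 2 = 0: r = r^2 mod 41 = 39^2 = 4
  bit 3 = 0: r = r^2 mod 41 = 4^2 = 16
  bit 4 = 0: r = r^2 mod 41 = 16^2 = 10
  -> B = 10
s = B^a = 10^6 mod 41  (bits of 6 = 110)
  bit 0 = 1: r = r^2 * 10 mod 41 = 1^2 * 10 = 1*10 = 10
  bit 1 = 1: r = r^2 * 10 mod 41 = 10^2 * 10 = 18*10 = 16
  bit 2 = 0: r = r^2 mod 41 = 16^2 = 10
  -> s = B^a = 10

Answer: 33 10 10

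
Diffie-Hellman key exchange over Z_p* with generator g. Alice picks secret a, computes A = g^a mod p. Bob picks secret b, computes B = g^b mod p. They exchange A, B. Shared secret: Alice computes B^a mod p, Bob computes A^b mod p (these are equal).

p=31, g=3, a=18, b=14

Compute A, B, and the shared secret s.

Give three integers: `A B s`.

Answer: 4 10 8

Derivation:
A = 3^18 mod 31  (bits of 18 = 10010)
  bit 0 = 1: r = r^2 * 3 mod 31 = 1^2 * 3 = 1*3 = 3
  bit 1 = 0: r = r^2 mod 31 = 3^2 = 9
  bit 2 = 0: r = r^2 mod 31 = 9^2 = 19
  bit 3 = 1: r = r^2 * 3 mod 31 = 19^2 * 3 = 20*3 = 29
  bit 4 = 0: r = r^2 mod 31 = 29^2 = 4
  -> A = 4
B = 3^14 mod 31  (bits of 14 = 1110)
  bit 0 = 1: r = r^2 * 3 mod 31 = 1^2 * 3 = 1*3 = 3
  bit 1 = 1: r = r^2 * 3 mod 31 = 3^2 * 3 = 9*3 = 27
  bit 2 = 1: r = r^2 * 3 mod 31 = 27^2 * 3 = 16*3 = 17
  bit 3 = 0: r = r^2 mod 31 = 17^2 = 10
  -> B = 10
s = B^a = 10^18 mod 31  (bits of 18 = 10010)
  bit 0 = 1: r = r^2 * 10 mod 31 = 1^2 * 10 = 1*10 = 10
  bit 1 = 0: r = r^2 mod 31 = 10^2 = 7
  bit 2 = 0: r = r^2 mod 31 = 7^2 = 18
  bit 3 = 1: r = r^2 * 10 mod 31 = 18^2 * 10 = 14*10 = 16
  bit 4 = 0: r = r^2 mod 31 = 16^2 = 8
  -> s = B^a = 8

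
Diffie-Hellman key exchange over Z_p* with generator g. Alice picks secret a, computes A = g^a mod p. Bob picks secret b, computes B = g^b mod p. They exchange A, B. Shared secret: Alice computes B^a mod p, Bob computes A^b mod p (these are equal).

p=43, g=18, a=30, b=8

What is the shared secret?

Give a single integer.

Answer: 11

Derivation:
A = 18^30 mod 43  (bits of 30 = 11110)
  bit 0 = 1: r = r^2 * 18 mod 43 = 1^2 * 18 = 1*18 = 18
  bit 1 = 1: r = r^2 * 18 mod 43 = 18^2 * 18 = 23*18 = 27
  bit 2 = 1: r = r^2 * 18 mod 43 = 27^2 * 18 = 41*18 = 7
  bit 3 = 1: r = r^2 * 18 mod 43 = 7^2 * 18 = 6*18 = 22
  bit 4 = 0: r = r^2 mod 43 = 22^2 = 11
  -> A = 11
B = 18^8 mod 43  (bits of 8 = 1000)
  bit 0 = 1: r = r^2 * 18 mod 43 = 1^2 * 18 = 1*18 = 18
  bit 1 = 0: r = r^2 mod 43 = 18^2 = 23
  bit 2 = 0: r = r^2 mod 43 = 23^2 = 13
  bit 3 = 0: r = r^2 mod 43 = 13^2 = 40
  -> B = 40
s = B^a = 40^30 mod 43  (bits of 30 = 11110)
  bit 0 = 1: r = r^2 * 40 mod 43 = 1^2 * 40 = 1*40 = 40
  bit 1 = 1: r = r^2 * 40 mod 43 = 40^2 * 40 = 9*40 = 16
  bit 2 = 1: r = r^2 * 40 mod 43 = 16^2 * 40 = 41*40 = 6
  bit 3 = 1: r = r^2 * 40 mod 43 = 6^2 * 40 = 36*40 = 21
  bit 4 = 0: r = r^2 mod 43 = 21^2 = 11
  -> s = B^a = 11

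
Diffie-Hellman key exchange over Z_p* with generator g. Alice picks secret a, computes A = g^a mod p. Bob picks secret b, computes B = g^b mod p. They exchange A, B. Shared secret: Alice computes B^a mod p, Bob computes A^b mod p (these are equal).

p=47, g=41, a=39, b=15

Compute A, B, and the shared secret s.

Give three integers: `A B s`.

Answer: 35 45 29

Derivation:
A = 41^39 mod 47  (bits of 39 = 100111)
  bit 0 = 1: r = r^2 * 41 mod 47 = 1^2 * 41 = 1*41 = 41
  bit 1 = 0: r = r^2 mod 47 = 41^2 = 36
  bit 2 = 0: r = r^2 mod 47 = 36^2 = 27
  bit 3 = 1: r = r^2 * 41 mod 47 = 27^2 * 41 = 24*41 = 44
  bit 4 = 1: r = r^2 * 41 mod 47 = 44^2 * 41 = 9*41 = 40
  bit 5 = 1: r = r^2 * 41 mod 47 = 40^2 * 41 = 2*41 = 35
  -> A = 35
B = 41^15 mod 47  (bits of 15 = 1111)
  bit 0 = 1: r = r^2 * 41 mod 47 = 1^2 * 41 = 1*41 = 41
  bit 1 = 1: r = r^2 * 41 mod 47 = 41^2 * 41 = 36*41 = 19
  bit 2 = 1: r = r^2 * 41 mod 47 = 19^2 * 41 = 32*41 = 43
  bit 3 = 1: r = r^2 * 41 mod 47 = 43^2 * 41 = 16*41 = 45
  -> B = 45
s = B^a = 45^39 mod 47  (bits of 39 = 100111)
  bit 0 = 1: r = r^2 * 45 mod 47 = 1^2 * 45 = 1*45 = 45
  bit 1 = 0: r = r^2 mod 47 = 45^2 = 4
  bit 2 = 0: r = r^2 mod 47 = 4^2 = 16
  bit 3 = 1: r = r^2 * 45 mod 47 = 16^2 * 45 = 21*45 = 5
  bit 4 = 1: r = r^2 * 45 mod 47 = 5^2 * 45 = 25*45 = 44
  bit 5 = 1: r = r^2 * 45 mod 47 = 44^2 * 45 = 9*45 = 29
  -> s = B^a = 29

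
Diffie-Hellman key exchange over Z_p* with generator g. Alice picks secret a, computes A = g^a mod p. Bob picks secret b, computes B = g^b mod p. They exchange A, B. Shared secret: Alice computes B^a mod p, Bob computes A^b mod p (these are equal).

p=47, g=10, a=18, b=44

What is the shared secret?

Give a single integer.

Answer: 21

Derivation:
A = 10^18 mod 47  (bits of 18 = 10010)
  bit 0 = 1: r = r^2 * 10 mod 47 = 1^2 * 10 = 1*10 = 10
  bit 1 = 0: r = r^2 mod 47 = 10^2 = 6
  bit 2 = 0: r = r^2 mod 47 = 6^2 = 36
  bit 3 = 1: r = r^2 * 10 mod 47 = 36^2 * 10 = 27*10 = 35
  bit 4 = 0: r = r^2 mod 47 = 35^2 = 3
  -> A = 3
B = 10^44 mod 47  (bits of 44 = 101100)
  bit 0 = 1: r = r^2 * 10 mod 47 = 1^2 * 10 = 1*10 = 10
  bit 1 = 0: r = r^2 mod 47 = 10^2 = 6
  bit 2 = 1: r = r^2 * 10 mod 47 = 6^2 * 10 = 36*10 = 31
  bit 3 = 1: r = r^2 * 10 mod 47 = 31^2 * 10 = 21*10 = 22
  bit 4 = 0: r = r^2 mod 47 = 22^2 = 14
  bit 5 = 0: r = r^2 mod 47 = 14^2 = 8
  -> B = 8
s = B^a = 8^18 mod 47  (bits of 18 = 10010)
  bit 0 = 1: r = r^2 * 8 mod 47 = 1^2 * 8 = 1*8 = 8
  bit 1 = 0: r = r^2 mod 47 = 8^2 = 17
  bit 2 = 0: r = r^2 mod 47 = 17^2 = 7
  bit 3 = 1: r = r^2 * 8 mod 47 = 7^2 * 8 = 2*8 = 16
  bit 4 = 0: r = r^2 mod 47 = 16^2 = 21
  -> s = B^a = 21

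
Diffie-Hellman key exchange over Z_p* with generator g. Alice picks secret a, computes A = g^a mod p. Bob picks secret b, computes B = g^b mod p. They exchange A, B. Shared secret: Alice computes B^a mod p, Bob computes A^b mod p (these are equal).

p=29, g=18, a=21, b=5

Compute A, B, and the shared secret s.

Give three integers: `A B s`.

Answer: 12 15 12

Derivation:
A = 18^21 mod 29  (bits of 21 = 10101)
  bit 0 = 1: r = r^2 * 18 mod 29 = 1^2 * 18 = 1*18 = 18
  bit 1 = 0: r = r^2 mod 29 = 18^2 = 5
  bit 2 = 1: r = r^2 * 18 mod 29 = 5^2 * 18 = 25*18 = 15
  bit 3 = 0: r = r^2 mod 29 = 15^2 = 22
  bit 4 = 1: r = r^2 * 18 mod 29 = 22^2 * 18 = 20*18 = 12
  -> A = 12
B = 18^5 mod 29  (bits of 5 = 101)
  bit 0 = 1: r = r^2 * 18 mod 29 = 1^2 * 18 = 1*18 = 18
  bit 1 = 0: r = r^2 mod 29 = 18^2 = 5
  bit 2 = 1: r = r^2 * 18 mod 29 = 5^2 * 18 = 25*18 = 15
  -> B = 15
s = B^a = 15^21 mod 29  (bits of 21 = 10101)
  bit 0 = 1: r = r^2 * 15 mod 29 = 1^2 * 15 = 1*15 = 15
  bit 1 = 0: r = r^2 mod 29 = 15^2 = 22
  bit 2 = 1: r = r^2 * 15 mod 29 = 22^2 * 15 = 20*15 = 10
  bit 3 = 0: r = r^2 mod 29 = 10^2 = 13
  bit 4 = 1: r = r^2 * 15 mod 29 = 13^2 * 15 = 24*15 = 12
  -> s = B^a = 12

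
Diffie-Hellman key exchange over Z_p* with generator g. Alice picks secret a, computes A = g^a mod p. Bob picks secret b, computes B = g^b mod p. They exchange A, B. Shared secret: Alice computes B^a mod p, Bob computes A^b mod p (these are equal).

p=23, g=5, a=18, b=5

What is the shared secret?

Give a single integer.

A = 5^18 mod 23  (bits of 18 = 10010)
  bit 0 = 1: r = r^2 * 5 mod 23 = 1^2 * 5 = 1*5 = 5
  bit 1 = 0: r = r^2 mod 23 = 5^2 = 2
  bit 2 = 0: r = r^2 mod 23 = 2^2 = 4
  bit 3 = 1: r = r^2 * 5 mod 23 = 4^2 * 5 = 16*5 = 11
  bit 4 = 0: r = r^2 mod 23 = 11^2 = 6
  -> A = 6
B = 5^5 mod 23  (bits of 5 = 101)
  bit 0 = 1: r = r^2 * 5 mod 23 = 1^2 * 5 = 1*5 = 5
  bit 1 = 0: r = r^2 mod 23 = 5^2 = 2
  bit 2 = 1: r = r^2 * 5 mod 23 = 2^2 * 5 = 4*5 = 20
  -> B = 20
s = B^a = 20^18 mod 23  (bits of 18 = 10010)
  bit 0 = 1: r = r^2 * 20 mod 23 = 1^2 * 20 = 1*20 = 20
  bit 1 = 0: r = r^2 mod 23 = 20^2 = 9
  bit 2 = 0: r = r^2 mod 23 = 9^2 = 12
  bit 3 = 1: r = r^2 * 20 mod 23 = 12^2 * 20 = 6*20 = 5
  bit 4 = 0: r = r^2 mod 23 = 5^2 = 2
  -> s = B^a = 2

Answer: 2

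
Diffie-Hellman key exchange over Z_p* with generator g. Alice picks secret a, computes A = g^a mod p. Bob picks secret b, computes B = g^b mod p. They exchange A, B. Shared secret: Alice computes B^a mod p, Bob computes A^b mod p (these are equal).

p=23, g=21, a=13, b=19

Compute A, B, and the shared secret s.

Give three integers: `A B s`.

Answer: 19 20 14

Derivation:
A = 21^13 mod 23  (bits of 13 = 1101)
  bit 0 = 1: r = r^2 * 21 mod 23 = 1^2 * 21 = 1*21 = 21
  bit 1 = 1: r = r^2 * 21 mod 23 = 21^2 * 21 = 4*21 = 15
  bit 2 = 0: r = r^2 mod 23 = 15^2 = 18
  bit 3 = 1: r = r^2 * 21 mod 23 = 18^2 * 21 = 2*21 = 19
  -> A = 19
B = 21^19 mod 23  (bits of 19 = 10011)
  bit 0 = 1: r = r^2 * 21 mod 23 = 1^2 * 21 = 1*21 = 21
  bit 1 = 0: r = r^2 mod 23 = 21^2 = 4
  bit 2 = 0: r = r^2 mod 23 = 4^2 = 16
  bit 3 = 1: r = r^2 * 21 mod 23 = 16^2 * 21 = 3*21 = 17
  bit 4 = 1: r = r^2 * 21 mod 23 = 17^2 * 21 = 13*21 = 20
  -> B = 20
s = B^a = 20^13 mod 23  (bits of 13 = 1101)
  bit 0 = 1: r = r^2 * 20 mod 23 = 1^2 * 20 = 1*20 = 20
  bit 1 = 1: r = r^2 * 20 mod 23 = 20^2 * 20 = 9*20 = 19
  bit 2 = 0: r = r^2 mod 23 = 19^2 = 16
  bit 3 = 1: r = r^2 * 20 mod 23 = 16^2 * 20 = 3*20 = 14
  -> s = B^a = 14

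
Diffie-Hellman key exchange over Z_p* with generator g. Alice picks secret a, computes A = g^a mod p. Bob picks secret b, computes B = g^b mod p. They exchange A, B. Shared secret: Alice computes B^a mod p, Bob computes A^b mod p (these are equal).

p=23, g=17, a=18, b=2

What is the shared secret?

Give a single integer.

Answer: 9

Derivation:
A = 17^18 mod 23  (bits of 18 = 10010)
  bit 0 = 1: r = r^2 * 17 mod 23 = 1^2 * 17 = 1*17 = 17
  bit 1 = 0: r = r^2 mod 23 = 17^2 = 13
  bit 2 = 0: r = r^2 mod 23 = 13^2 = 8
  bit 3 = 1: r = r^2 * 17 mod 23 = 8^2 * 17 = 18*17 = 7
  bit 4 = 0: r = r^2 mod 23 = 7^2 = 3
  -> A = 3
B = 17^2 mod 23  (bits of 2 = 10)
  bit 0 = 1: r = r^2 * 17 mod 23 = 1^2 * 17 = 1*17 = 17
  bit 1 = 0: r = r^2 mod 23 = 17^2 = 13
  -> B = 13
s = B^a = 13^18 mod 23  (bits of 18 = 10010)
  bit 0 = 1: r = r^2 * 13 mod 23 = 1^2 * 13 = 1*13 = 13
  bit 1 = 0: r = r^2 mod 23 = 13^2 = 8
  bit 2 = 0: r = r^2 mod 23 = 8^2 = 18
  bit 3 = 1: r = r^2 * 13 mod 23 = 18^2 * 13 = 2*13 = 3
  bit 4 = 0: r = r^2 mod 23 = 3^2 = 9
  -> s = B^a = 9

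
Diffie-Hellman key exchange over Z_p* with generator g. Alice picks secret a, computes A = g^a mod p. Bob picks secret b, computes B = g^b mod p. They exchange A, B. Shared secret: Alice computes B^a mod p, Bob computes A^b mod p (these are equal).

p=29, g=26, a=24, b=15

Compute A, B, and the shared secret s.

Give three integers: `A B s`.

Answer: 24 3 24

Derivation:
A = 26^24 mod 29  (bits of 24 = 11000)
  bit 0 = 1: r = r^2 * 26 mod 29 = 1^2 * 26 = 1*26 = 26
  bit 1 = 1: r = r^2 * 26 mod 29 = 26^2 * 26 = 9*26 = 2
  bit 2 = 0: r = r^2 mod 29 = 2^2 = 4
  bit 3 = 0: r = r^2 mod 29 = 4^2 = 16
  bit 4 = 0: r = r^2 mod 29 = 16^2 = 24
  -> A = 24
B = 26^15 mod 29  (bits of 15 = 1111)
  bit 0 = 1: r = r^2 * 26 mod 29 = 1^2 * 26 = 1*26 = 26
  bit 1 = 1: r = r^2 * 26 mod 29 = 26^2 * 26 = 9*26 = 2
  bit 2 = 1: r = r^2 * 26 mod 29 = 2^2 * 26 = 4*26 = 17
  bit 3 = 1: r = r^2 * 26 mod 29 = 17^2 * 26 = 28*26 = 3
  -> B = 3
s = B^a = 3^24 mod 29  (bits of 24 = 11000)
  bit 0 = 1: r = r^2 * 3 mod 29 = 1^2 * 3 = 1*3 = 3
  bit 1 = 1: r = r^2 * 3 mod 29 = 3^2 * 3 = 9*3 = 27
  bit 2 = 0: r = r^2 mod 29 = 27^2 = 4
  bit 3 = 0: r = r^2 mod 29 = 4^2 = 16
  bit 4 = 0: r = r^2 mod 29 = 16^2 = 24
  -> s = B^a = 24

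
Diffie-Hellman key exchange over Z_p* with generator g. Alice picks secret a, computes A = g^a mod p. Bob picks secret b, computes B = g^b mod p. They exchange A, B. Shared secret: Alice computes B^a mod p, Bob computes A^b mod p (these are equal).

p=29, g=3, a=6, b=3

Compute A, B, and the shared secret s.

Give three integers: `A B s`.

A = 3^6 mod 29  (bits of 6 = 110)
  bit 0 = 1: r = r^2 * 3 mod 29 = 1^2 * 3 = 1*3 = 3
  bit 1 = 1: r = r^2 * 3 mod 29 = 3^2 * 3 = 9*3 = 27
  bit 2 = 0: r = r^2 mod 29 = 27^2 = 4
  -> A = 4
B = 3^3 mod 29  (bits of 3 = 11)
  bit 0 = 1: r = r^2 * 3 mod 29 = 1^2 * 3 = 1*3 = 3
  bit 1 = 1: r = r^2 * 3 mod 29 = 3^2 * 3 = 9*3 = 27
  -> B = 27
s = B^a = 27^6 mod 29  (bits of 6 = 110)
  bit 0 = 1: r = r^2 * 27 mod 29 = 1^2 * 27 = 1*27 = 27
  bit 1 = 1: r = r^2 * 27 mod 29 = 27^2 * 27 = 4*27 = 21
  bit 2 = 0: r = r^2 mod 29 = 21^2 = 6
  -> s = B^a = 6

Answer: 4 27 6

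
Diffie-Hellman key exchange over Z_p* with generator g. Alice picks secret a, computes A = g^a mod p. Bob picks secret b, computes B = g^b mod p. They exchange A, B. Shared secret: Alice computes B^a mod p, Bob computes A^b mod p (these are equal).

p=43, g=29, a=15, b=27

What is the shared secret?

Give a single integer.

A = 29^15 mod 43  (bits of 15 = 1111)
  bit 0 = 1: r = r^2 * 29 mod 43 = 1^2 * 29 = 1*29 = 29
  bit 1 = 1: r = r^2 * 29 mod 43 = 29^2 * 29 = 24*29 = 8
  bit 2 = 1: r = r^2 * 29 mod 43 = 8^2 * 29 = 21*29 = 7
  bit 3 = 1: r = r^2 * 29 mod 43 = 7^2 * 29 = 6*29 = 2
  -> A = 2
B = 29^27 mod 43  (bits of 27 = 11011)
  bit 0 = 1: r = r^2 * 29 mod 43 = 1^2 * 29 = 1*29 = 29
  bit 1 = 1: r = r^2 * 29 mod 43 = 29^2 * 29 = 24*29 = 8
  bit 2 = 0: r = r^2 mod 43 = 8^2 = 21
  bit 3 = 1: r = r^2 * 29 mod 43 = 21^2 * 29 = 11*29 = 18
  bit 4 = 1: r = r^2 * 29 mod 43 = 18^2 * 29 = 23*29 = 22
  -> B = 22
s = B^a = 22^15 mod 43  (bits of 15 = 1111)
  bit 0 = 1: r = r^2 * 22 mod 43 = 1^2 * 22 = 1*22 = 22
  bit 1 = 1: r = r^2 * 22 mod 43 = 22^2 * 22 = 11*22 = 27
  bit 2 = 1: r = r^2 * 22 mod 43 = 27^2 * 22 = 41*22 = 42
  bit 3 = 1: r = r^2 * 22 mod 43 = 42^2 * 22 = 1*22 = 22
  -> s = B^a = 22

Answer: 22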